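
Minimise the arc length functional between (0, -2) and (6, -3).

Arc-length functional: J[y] = ∫ sqrt(1 + (y')^2) dx.
Lagrangian L = sqrt(1 + (y')^2) has no explicit y dependence, so ∂L/∂y = 0 and the Euler-Lagrange equation gives
    d/dx( y' / sqrt(1 + (y')^2) ) = 0  ⇒  y' / sqrt(1 + (y')^2) = const.
Hence y' is constant, so y(x) is affine.
Fitting the endpoints (0, -2) and (6, -3):
    slope m = ((-3) − (-2)) / (6 − 0) = -1/6,
    intercept c = (-2) − m·0 = -2.
Extremal: y(x) = (-1/6) x - 2.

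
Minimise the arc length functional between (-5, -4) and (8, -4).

Arc-length functional: J[y] = ∫ sqrt(1 + (y')^2) dx.
Lagrangian L = sqrt(1 + (y')^2) has no explicit y dependence, so ∂L/∂y = 0 and the Euler-Lagrange equation gives
    d/dx( y' / sqrt(1 + (y')^2) ) = 0  ⇒  y' / sqrt(1 + (y')^2) = const.
Hence y' is constant, so y(x) is affine.
Fitting the endpoints (-5, -4) and (8, -4):
    slope m = ((-4) − (-4)) / (8 − (-5)) = 0,
    intercept c = (-4) − m·(-5) = -4.
Extremal: y(x) = -4.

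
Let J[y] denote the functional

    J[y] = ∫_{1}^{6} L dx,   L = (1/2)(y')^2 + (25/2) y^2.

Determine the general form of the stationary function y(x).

The Lagrangian is L = (1/2)(y')^2 + (25/2) y^2.
∂L/∂y = 25y.
∂L/∂y' = y'.
The Euler-Lagrange equation d/dx(∂L/∂y') − ∂L/∂y = 0 becomes:
    y'' - 25 y = 0
General solution: y(x) = A e^(5x) + B e^(-5x), where A and B are arbitrary constants fixed by the endpoint conditions.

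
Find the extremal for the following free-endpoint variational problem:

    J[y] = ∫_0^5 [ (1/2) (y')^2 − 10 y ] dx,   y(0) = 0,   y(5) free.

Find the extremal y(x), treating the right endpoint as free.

The Lagrangian L = (1/2) (y')^2 − 10 y gives
    ∂L/∂y = −10,   ∂L/∂y' = y'.
Euler-Lagrange: d/dx(y') − (−10) = 0, i.e. y'' + 10 = 0, so
    y(x) = −(10/2) x^2 + C1 x + C2.
Fixed left endpoint y(0) = 0 ⇒ C2 = 0.
The right endpoint x = 5 is free, so the natural (transversality) condition is ∂L/∂y' |_{x=5} = 0, i.e. y'(5) = 0.
Compute y'(x) = −10 x + C1, so y'(5) = −50 + C1 = 0 ⇒ C1 = 50.
Therefore the extremal is
    y(x) = −5 x^2 + 50 x.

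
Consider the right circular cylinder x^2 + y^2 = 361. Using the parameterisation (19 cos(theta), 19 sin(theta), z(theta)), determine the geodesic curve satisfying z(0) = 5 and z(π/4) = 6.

Parameterise the cylinder of radius R = 19 as
    r(θ) = (19 cos θ, 19 sin θ, z(θ)).
The arc-length element is
    ds = sqrt(361 + (dz/dθ)^2) dθ,
so the Lagrangian is L = sqrt(361 + z'^2).
L depends on z' only, not on z or θ, so ∂L/∂z = 0 and
    ∂L/∂z' = z' / sqrt(361 + z'^2).
The Euler-Lagrange equation gives
    d/dθ( z' / sqrt(361 + z'^2) ) = 0,
so z' is constant. Integrating once:
    z(θ) = a θ + b,
a helix on the cylinder (a straight line when the cylinder is unrolled). The constants a, b are determined by the endpoint conditions.
With endpoint conditions z(0) = 5 and z(π/4) = 6: from z(0) = b we get b = 5, and a·π/4 + 5 = 6 gives a = 4/π, so
    z(θ) = (4/π) θ + 5.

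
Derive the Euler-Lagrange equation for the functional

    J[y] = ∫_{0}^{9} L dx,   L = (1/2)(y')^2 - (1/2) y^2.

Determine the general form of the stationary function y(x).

The Lagrangian is L = (1/2)(y')^2 - (1/2) y^2.
∂L/∂y = -y.
∂L/∂y' = y'.
The Euler-Lagrange equation d/dx(∂L/∂y') − ∂L/∂y = 0 becomes:
    y'' + y = 0
General solution: y(x) = A sin(x) + B cos(x), where A and B are arbitrary constants fixed by the endpoint conditions.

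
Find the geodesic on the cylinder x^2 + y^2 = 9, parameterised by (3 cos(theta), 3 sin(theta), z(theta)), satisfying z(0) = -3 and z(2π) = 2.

Parameterise the cylinder of radius R = 3 as
    r(θ) = (3 cos θ, 3 sin θ, z(θ)).
The arc-length element is
    ds = sqrt(9 + (dz/dθ)^2) dθ,
so the Lagrangian is L = sqrt(9 + z'^2).
L depends on z' only, not on z or θ, so ∂L/∂z = 0 and
    ∂L/∂z' = z' / sqrt(9 + z'^2).
The Euler-Lagrange equation gives
    d/dθ( z' / sqrt(9 + z'^2) ) = 0,
so z' is constant. Integrating once:
    z(θ) = a θ + b,
a helix on the cylinder (a straight line when the cylinder is unrolled). The constants a, b are determined by the endpoint conditions.
With endpoint conditions z(0) = -3 and z(2π) = 2: from z(0) = b we get b = -3, and a·2π + -3 = 2 gives a = 5/(2π), so
    z(θ) = (5/(2π)) θ − 3.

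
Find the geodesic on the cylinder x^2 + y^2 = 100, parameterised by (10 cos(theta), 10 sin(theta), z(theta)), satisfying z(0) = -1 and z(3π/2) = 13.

Parameterise the cylinder of radius R = 10 as
    r(θ) = (10 cos θ, 10 sin θ, z(θ)).
The arc-length element is
    ds = sqrt(100 + (dz/dθ)^2) dθ,
so the Lagrangian is L = sqrt(100 + z'^2).
L depends on z' only, not on z or θ, so ∂L/∂z = 0 and
    ∂L/∂z' = z' / sqrt(100 + z'^2).
The Euler-Lagrange equation gives
    d/dθ( z' / sqrt(100 + z'^2) ) = 0,
so z' is constant. Integrating once:
    z(θ) = a θ + b,
a helix on the cylinder (a straight line when the cylinder is unrolled). The constants a, b are determined by the endpoint conditions.
With endpoint conditions z(0) = -1 and z(3π/2) = 13: from z(0) = b we get b = -1, and a·3π/2 + -1 = 13 gives a = 28/(3π), so
    z(θ) = (28/(3π)) θ − 1.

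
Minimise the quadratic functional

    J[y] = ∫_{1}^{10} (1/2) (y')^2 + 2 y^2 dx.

The Lagrangian is L = (1/2) (y')^2 + 2 y^2.
Compute ∂L/∂y = 4y, ∂L/∂y' = y'.
The Euler-Lagrange equation d/dx(∂L/∂y') − ∂L/∂y = 0 reduces to
    y'' − 4 y = 0.
Its general solution is
    y(x) = A e^(2x) + B e^(−2x),
with A, B fixed by the endpoint conditions.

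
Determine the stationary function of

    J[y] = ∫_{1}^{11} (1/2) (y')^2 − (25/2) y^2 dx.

The Lagrangian is L = (1/2) (y')^2 − (25/2) y^2.
Compute ∂L/∂y = -25y, ∂L/∂y' = y'.
The Euler-Lagrange equation d/dx(∂L/∂y') − ∂L/∂y = 0 reduces to
    y'' + 25 y = 0.
Its general solution is
    y(x) = A sin(5x) + B cos(5x),
with A, B fixed by the endpoint conditions.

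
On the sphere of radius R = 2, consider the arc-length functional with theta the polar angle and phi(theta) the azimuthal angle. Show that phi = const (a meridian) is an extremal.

On the sphere of radius R = 2 with spherical coordinates (θ, φ), the induced metric is
    ds^2 = 4(dθ^2 + sin^2(θ) dφ^2).
Using θ as the parameter, the arc-length functional becomes
    J[φ] = ∫ 2 sqrt(1 + sin^2(θ) (dφ/dθ)^2) dθ.
So L = 2 sqrt(1 + sin^2(θ) φ'^2). Compute
    ∂L/∂φ = 0  (L has no explicit φ dependence),
    ∂L/∂φ' = 2 sin^2(θ) φ' / sqrt(1 + sin^2(θ) φ'^2).
For the candidate φ(θ) = c (constant), φ' = 0, so ∂L/∂φ' evaluated along the candidate vanishes, and ∂L/∂φ is identically zero. Hence
    d/dθ(∂L/∂φ') − ∂L/∂φ = 0
is satisfied. Therefore meridians φ = const are extremals of arc length — they are geodesics on the sphere.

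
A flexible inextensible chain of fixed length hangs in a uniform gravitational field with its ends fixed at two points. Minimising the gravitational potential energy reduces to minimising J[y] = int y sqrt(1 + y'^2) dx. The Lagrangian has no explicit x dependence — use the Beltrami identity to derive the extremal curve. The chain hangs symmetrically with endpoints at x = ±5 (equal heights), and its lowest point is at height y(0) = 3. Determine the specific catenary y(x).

The Lagrangian L(y, y') = y sqrt(1 + y'^2) has no explicit x dependence, so the Beltrami identity applies:
    L − y' ∂L/∂y' = C.
Compute ∂L/∂y' = y · y' / sqrt(1 + y'^2). Then
    L − y' ∂L/∂y'
    = y sqrt(1 + y'^2) − y · y'^2 / sqrt(1 + y'^2)
    = y (1 + y'^2 − y'^2) / sqrt(1 + y'^2)
    = y / sqrt(1 + y'^2) = C.
Squaring gives y^2 = C^2 (1 + y'^2), i.e.
    y'^2 = y^2 / C^2 − 1.
Separating variables,
    dy / sqrt(y^2 − C^2) = dx / C,
and integrating gives arccosh(y / C) = (x − a)/C, so
    y(x) = C cosh((x − a)/C),
the catenary. The constants C and a are fixed by the two endpoint conditions (and, for the hanging-chain problem, the length constraint selects C).
Now fit the given data. The endpoints x = ±5 are symmetric at equal height, so the catenary is even about its minimum: a = 0 and y(x) = C cosh(x/C). The lowest point is y(0) = C cosh(0) = C, and we are told y(0) = 3, so C = 3. Therefore
    y(x) = 3 cosh(x/3),
and at the endpoints
    y(±5) = 3 cosh(5/3).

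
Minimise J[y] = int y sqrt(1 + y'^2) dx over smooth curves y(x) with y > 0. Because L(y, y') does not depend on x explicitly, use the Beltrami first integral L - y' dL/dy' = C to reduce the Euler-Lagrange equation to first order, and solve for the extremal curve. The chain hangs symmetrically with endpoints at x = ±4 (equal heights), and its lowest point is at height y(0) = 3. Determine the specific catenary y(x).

The Lagrangian L(y, y') = y sqrt(1 + y'^2) has no explicit x dependence, so the Beltrami identity applies:
    L − y' ∂L/∂y' = C.
Compute ∂L/∂y' = y · y' / sqrt(1 + y'^2). Then
    L − y' ∂L/∂y'
    = y sqrt(1 + y'^2) − y · y'^2 / sqrt(1 + y'^2)
    = y (1 + y'^2 − y'^2) / sqrt(1 + y'^2)
    = y / sqrt(1 + y'^2) = C.
Squaring gives y^2 = C^2 (1 + y'^2), i.e.
    y'^2 = y^2 / C^2 − 1.
Separating variables,
    dy / sqrt(y^2 − C^2) = dx / C,
and integrating gives arccosh(y / C) = (x − a)/C, so
    y(x) = C cosh((x − a)/C),
the catenary. The constants C and a are fixed by the two endpoint conditions (and, for the hanging-chain problem, the length constraint selects C).
Now fit the given data. The endpoints x = ±4 are symmetric at equal height, so the catenary is even about its minimum: a = 0 and y(x) = C cosh(x/C). The lowest point is y(0) = C cosh(0) = C, and we are told y(0) = 3, so C = 3. Therefore
    y(x) = 3 cosh(x/3),
and at the endpoints
    y(±4) = 3 cosh(4/3).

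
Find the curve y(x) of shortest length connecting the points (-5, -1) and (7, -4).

Arc-length functional: J[y] = ∫ sqrt(1 + (y')^2) dx.
Lagrangian L = sqrt(1 + (y')^2) has no explicit y dependence, so ∂L/∂y = 0 and the Euler-Lagrange equation gives
    d/dx( y' / sqrt(1 + (y')^2) ) = 0  ⇒  y' / sqrt(1 + (y')^2) = const.
Hence y' is constant, so y(x) is affine.
Fitting the endpoints (-5, -1) and (7, -4):
    slope m = ((-4) − (-1)) / (7 − (-5)) = -1/4,
    intercept c = (-1) − m·(-5) = -9/4.
Extremal: y(x) = (-1/4) x - 9/4.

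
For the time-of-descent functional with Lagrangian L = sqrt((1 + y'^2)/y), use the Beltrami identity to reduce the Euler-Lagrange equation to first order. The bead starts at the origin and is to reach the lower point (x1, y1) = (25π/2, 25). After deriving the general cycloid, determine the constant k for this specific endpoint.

The Lagrangian L = sqrt((1 + y'^2) / y) has no explicit x dependence, so the Beltrami identity applies:
    L − y' ∂L/∂y' = C.
Compute ∂L/∂y' = y' / sqrt(y (1 + y'^2)).
Substitute:
    sqrt((1 + y'^2)/y) − y'·y' / sqrt(y (1 + y'^2))
    = (1 + y'^2) / sqrt(y (1 + y'^2)) − y'^2 / sqrt(y (1 + y'^2))
    = 1 / sqrt(y (1 + y'^2)) = C.
Squaring and rearranging gives the first integral
    y (1 + y'^2) = 1/C^2 =: k   (constant).
Solving this first-order ODE by the substitution
    y = (k/2)(1 − cos θ)
yields the cycloid parameterisation
    x(θ) = (k/2)(θ − sin θ),   y(θ) = (k/2)(1 − cos θ).
The constant k is fixed by the endpoint condition.
Now fit the given lower endpoint (x1, y1) = (25π/2, 25). At the bottom of the first arch (θ = π), the parametric equations give
    y(π) = (k/2)(1 − cos π) = k,
    x(π) = (k/2)(π − sin π) = kπ/2.
Matching y(π) = 25 gives k = 25, consistent with x(π) = 25π/2. Therefore the specific cycloid is
    x(θ) = (25/2)(θ − sin θ),   y(θ) = (25/2)(1 − cos θ).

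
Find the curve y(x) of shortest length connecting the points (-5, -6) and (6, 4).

Arc-length functional: J[y] = ∫ sqrt(1 + (y')^2) dx.
Lagrangian L = sqrt(1 + (y')^2) has no explicit y dependence, so ∂L/∂y = 0 and the Euler-Lagrange equation gives
    d/dx( y' / sqrt(1 + (y')^2) ) = 0  ⇒  y' / sqrt(1 + (y')^2) = const.
Hence y' is constant, so y(x) is affine.
Fitting the endpoints (-5, -6) and (6, 4):
    slope m = (4 − (-6)) / (6 − (-5)) = 10/11,
    intercept c = (-6) − m·(-5) = -16/11.
Extremal: y(x) = (10/11) x - 16/11.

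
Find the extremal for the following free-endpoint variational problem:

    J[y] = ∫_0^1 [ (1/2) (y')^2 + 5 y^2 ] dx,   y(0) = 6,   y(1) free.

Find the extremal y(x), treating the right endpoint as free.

The Lagrangian L = (1/2) (y')^2 + 5 y^2 gives
    ∂L/∂y = 10 y,   ∂L/∂y' = y'.
Euler-Lagrange: y'' − 10 y = 0.
With k = sqrt(10), the general solution is
    y(x) = A cosh(sqrt(10) x) + B sinh(sqrt(10) x).
Fixed left endpoint y(0) = 6 ⇒ A = 6.
The right endpoint x = 1 is free, so the natural (transversality) condition is ∂L/∂y' |_{x=1} = 0, i.e. y'(1) = 0.
Compute y'(x) = A k sinh(k x) + B k cosh(k x), so
    y'(1) = A k sinh(k·1) + B k cosh(k·1) = 0
    ⇒ B = −A tanh(k·1) = − 6 tanh(sqrt(10)·1).
Therefore the extremal is
    y(x) = 6 cosh(sqrt(10) x) − 6 tanh(sqrt(10)·1) sinh(sqrt(10) x).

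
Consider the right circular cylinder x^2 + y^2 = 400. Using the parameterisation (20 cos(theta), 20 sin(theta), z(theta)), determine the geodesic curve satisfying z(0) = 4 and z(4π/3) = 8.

Parameterise the cylinder of radius R = 20 as
    r(θ) = (20 cos θ, 20 sin θ, z(θ)).
The arc-length element is
    ds = sqrt(400 + (dz/dθ)^2) dθ,
so the Lagrangian is L = sqrt(400 + z'^2).
L depends on z' only, not on z or θ, so ∂L/∂z = 0 and
    ∂L/∂z' = z' / sqrt(400 + z'^2).
The Euler-Lagrange equation gives
    d/dθ( z' / sqrt(400 + z'^2) ) = 0,
so z' is constant. Integrating once:
    z(θ) = a θ + b,
a helix on the cylinder (a straight line when the cylinder is unrolled). The constants a, b are determined by the endpoint conditions.
With endpoint conditions z(0) = 4 and z(4π/3) = 8: from z(0) = b we get b = 4, and a·4π/3 + 4 = 8 gives a = 3/π, so
    z(θ) = (3/π) θ + 4.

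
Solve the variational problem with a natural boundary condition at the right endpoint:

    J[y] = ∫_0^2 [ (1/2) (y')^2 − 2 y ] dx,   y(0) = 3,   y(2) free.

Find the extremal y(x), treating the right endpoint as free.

The Lagrangian L = (1/2) (y')^2 − 2 y gives
    ∂L/∂y = −2,   ∂L/∂y' = y'.
Euler-Lagrange: d/dx(y') − (−2) = 0, i.e. y'' + 2 = 0, so
    y(x) = −(2/2) x^2 + C1 x + C2.
Fixed left endpoint y(0) = 3 ⇒ C2 = 3.
The right endpoint x = 2 is free, so the natural (transversality) condition is ∂L/∂y' |_{x=2} = 0, i.e. y'(2) = 0.
Compute y'(x) = −2 x + C1, so y'(2) = −4 + C1 = 0 ⇒ C1 = 4.
Therefore the extremal is
    y(x) = −x^2 + 4 x + 3.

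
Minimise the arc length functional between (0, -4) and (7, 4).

Arc-length functional: J[y] = ∫ sqrt(1 + (y')^2) dx.
Lagrangian L = sqrt(1 + (y')^2) has no explicit y dependence, so ∂L/∂y = 0 and the Euler-Lagrange equation gives
    d/dx( y' / sqrt(1 + (y')^2) ) = 0  ⇒  y' / sqrt(1 + (y')^2) = const.
Hence y' is constant, so y(x) is affine.
Fitting the endpoints (0, -4) and (7, 4):
    slope m = (4 − (-4)) / (7 − 0) = 8/7,
    intercept c = (-4) − m·0 = -4.
Extremal: y(x) = (8/7) x - 4.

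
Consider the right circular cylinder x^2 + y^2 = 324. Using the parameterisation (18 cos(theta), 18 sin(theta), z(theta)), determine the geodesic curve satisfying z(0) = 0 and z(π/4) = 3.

Parameterise the cylinder of radius R = 18 as
    r(θ) = (18 cos θ, 18 sin θ, z(θ)).
The arc-length element is
    ds = sqrt(324 + (dz/dθ)^2) dθ,
so the Lagrangian is L = sqrt(324 + z'^2).
L depends on z' only, not on z or θ, so ∂L/∂z = 0 and
    ∂L/∂z' = z' / sqrt(324 + z'^2).
The Euler-Lagrange equation gives
    d/dθ( z' / sqrt(324 + z'^2) ) = 0,
so z' is constant. Integrating once:
    z(θ) = a θ + b,
a helix on the cylinder (a straight line when the cylinder is unrolled). The constants a, b are determined by the endpoint conditions.
With endpoint conditions z(0) = 0 and z(π/4) = 3: from z(0) = b we get b = 0, and a·π/4 + 0 = 3 gives a = 12/π, so
    z(θ) = (12/π) θ.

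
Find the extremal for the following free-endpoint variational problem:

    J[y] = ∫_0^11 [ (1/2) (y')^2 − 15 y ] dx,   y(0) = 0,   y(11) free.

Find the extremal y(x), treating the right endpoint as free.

The Lagrangian L = (1/2) (y')^2 − 15 y gives
    ∂L/∂y = −15,   ∂L/∂y' = y'.
Euler-Lagrange: d/dx(y') − (−15) = 0, i.e. y'' + 15 = 0, so
    y(x) = −(15/2) x^2 + C1 x + C2.
Fixed left endpoint y(0) = 0 ⇒ C2 = 0.
The right endpoint x = 11 is free, so the natural (transversality) condition is ∂L/∂y' |_{x=11} = 0, i.e. y'(11) = 0.
Compute y'(x) = −15 x + C1, so y'(11) = −165 + C1 = 0 ⇒ C1 = 165.
Therefore the extremal is
    y(x) = −(15/2) x^2 + 165 x.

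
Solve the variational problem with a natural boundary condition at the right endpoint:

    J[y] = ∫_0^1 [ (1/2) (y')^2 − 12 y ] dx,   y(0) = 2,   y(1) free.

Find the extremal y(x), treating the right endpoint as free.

The Lagrangian L = (1/2) (y')^2 − 12 y gives
    ∂L/∂y = −12,   ∂L/∂y' = y'.
Euler-Lagrange: d/dx(y') − (−12) = 0, i.e. y'' + 12 = 0, so
    y(x) = −(12/2) x^2 + C1 x + C2.
Fixed left endpoint y(0) = 2 ⇒ C2 = 2.
The right endpoint x = 1 is free, so the natural (transversality) condition is ∂L/∂y' |_{x=1} = 0, i.e. y'(1) = 0.
Compute y'(x) = −12 x + C1, so y'(1) = −12 + C1 = 0 ⇒ C1 = 12.
Therefore the extremal is
    y(x) = −6 x^2 + 12 x + 2.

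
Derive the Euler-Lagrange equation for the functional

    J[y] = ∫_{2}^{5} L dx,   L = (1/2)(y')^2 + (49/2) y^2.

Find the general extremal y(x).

The Lagrangian is L = (1/2)(y')^2 + (49/2) y^2.
∂L/∂y = 49y.
∂L/∂y' = y'.
The Euler-Lagrange equation d/dx(∂L/∂y') − ∂L/∂y = 0 becomes:
    y'' - 49 y = 0
General solution: y(x) = A e^(7x) + B e^(-7x), where A and B are arbitrary constants fixed by the endpoint conditions.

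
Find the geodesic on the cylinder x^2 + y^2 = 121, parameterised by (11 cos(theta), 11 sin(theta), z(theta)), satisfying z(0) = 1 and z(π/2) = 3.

Parameterise the cylinder of radius R = 11 as
    r(θ) = (11 cos θ, 11 sin θ, z(θ)).
The arc-length element is
    ds = sqrt(121 + (dz/dθ)^2) dθ,
so the Lagrangian is L = sqrt(121 + z'^2).
L depends on z' only, not on z or θ, so ∂L/∂z = 0 and
    ∂L/∂z' = z' / sqrt(121 + z'^2).
The Euler-Lagrange equation gives
    d/dθ( z' / sqrt(121 + z'^2) ) = 0,
so z' is constant. Integrating once:
    z(θ) = a θ + b,
a helix on the cylinder (a straight line when the cylinder is unrolled). The constants a, b are determined by the endpoint conditions.
With endpoint conditions z(0) = 1 and z(π/2) = 3: from z(0) = b we get b = 1, and a·π/2 + 1 = 3 gives a = 4/π, so
    z(θ) = (4/π) θ + 1.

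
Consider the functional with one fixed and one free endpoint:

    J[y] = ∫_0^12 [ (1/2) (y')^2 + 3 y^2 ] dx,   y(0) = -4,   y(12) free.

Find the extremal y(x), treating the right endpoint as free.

The Lagrangian L = (1/2) (y')^2 + 3 y^2 gives
    ∂L/∂y = 6 y,   ∂L/∂y' = y'.
Euler-Lagrange: y'' − 6 y = 0.
With k = sqrt(6), the general solution is
    y(x) = A cosh(sqrt(6) x) + B sinh(sqrt(6) x).
Fixed left endpoint y(0) = -4 ⇒ A = -4.
The right endpoint x = 12 is free, so the natural (transversality) condition is ∂L/∂y' |_{x=12} = 0, i.e. y'(12) = 0.
Compute y'(x) = A k sinh(k x) + B k cosh(k x), so
    y'(12) = A k sinh(k·12) + B k cosh(k·12) = 0
    ⇒ B = −A tanh(k·12) = 4 tanh(sqrt(6)·12).
Therefore the extremal is
    y(x) = −4 cosh(sqrt(6) x) + 4 tanh(sqrt(6)·12) sinh(sqrt(6) x).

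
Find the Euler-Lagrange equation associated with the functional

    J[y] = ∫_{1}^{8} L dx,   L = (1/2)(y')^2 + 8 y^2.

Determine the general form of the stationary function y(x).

The Lagrangian is L = (1/2)(y')^2 + 8 y^2.
∂L/∂y = 16y.
∂L/∂y' = y'.
The Euler-Lagrange equation d/dx(∂L/∂y') − ∂L/∂y = 0 becomes:
    y'' - 16 y = 0
General solution: y(x) = A e^(4x) + B e^(-4x), where A and B are arbitrary constants fixed by the endpoint conditions.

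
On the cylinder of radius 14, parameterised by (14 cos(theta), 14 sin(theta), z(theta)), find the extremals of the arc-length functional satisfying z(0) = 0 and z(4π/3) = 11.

Parameterise the cylinder of radius R = 14 as
    r(θ) = (14 cos θ, 14 sin θ, z(θ)).
The arc-length element is
    ds = sqrt(196 + (dz/dθ)^2) dθ,
so the Lagrangian is L = sqrt(196 + z'^2).
L depends on z' only, not on z or θ, so ∂L/∂z = 0 and
    ∂L/∂z' = z' / sqrt(196 + z'^2).
The Euler-Lagrange equation gives
    d/dθ( z' / sqrt(196 + z'^2) ) = 0,
so z' is constant. Integrating once:
    z(θ) = a θ + b,
a helix on the cylinder (a straight line when the cylinder is unrolled). The constants a, b are determined by the endpoint conditions.
With endpoint conditions z(0) = 0 and z(4π/3) = 11: from z(0) = b we get b = 0, and a·4π/3 + 0 = 11 gives a = 33/(4π), so
    z(θ) = (33/(4π)) θ.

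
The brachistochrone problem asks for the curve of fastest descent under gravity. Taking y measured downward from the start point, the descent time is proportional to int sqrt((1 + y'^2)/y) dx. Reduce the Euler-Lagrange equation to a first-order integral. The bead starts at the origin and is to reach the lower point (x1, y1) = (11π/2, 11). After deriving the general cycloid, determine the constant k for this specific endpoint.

The Lagrangian L = sqrt((1 + y'^2) / y) has no explicit x dependence, so the Beltrami identity applies:
    L − y' ∂L/∂y' = C.
Compute ∂L/∂y' = y' / sqrt(y (1 + y'^2)).
Substitute:
    sqrt((1 + y'^2)/y) − y'·y' / sqrt(y (1 + y'^2))
    = (1 + y'^2) / sqrt(y (1 + y'^2)) − y'^2 / sqrt(y (1 + y'^2))
    = 1 / sqrt(y (1 + y'^2)) = C.
Squaring and rearranging gives the first integral
    y (1 + y'^2) = 1/C^2 =: k   (constant).
Solving this first-order ODE by the substitution
    y = (k/2)(1 − cos θ)
yields the cycloid parameterisation
    x(θ) = (k/2)(θ − sin θ),   y(θ) = (k/2)(1 − cos θ).
The constant k is fixed by the endpoint condition.
Now fit the given lower endpoint (x1, y1) = (11π/2, 11). At the bottom of the first arch (θ = π), the parametric equations give
    y(π) = (k/2)(1 − cos π) = k,
    x(π) = (k/2)(π − sin π) = kπ/2.
Matching y(π) = 11 gives k = 11, consistent with x(π) = 11π/2. Therefore the specific cycloid is
    x(θ) = (11/2)(θ − sin θ),   y(θ) = (11/2)(1 − cos θ).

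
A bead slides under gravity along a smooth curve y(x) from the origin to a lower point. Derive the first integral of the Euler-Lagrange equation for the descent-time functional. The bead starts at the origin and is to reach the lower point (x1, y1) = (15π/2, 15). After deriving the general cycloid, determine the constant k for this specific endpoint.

The Lagrangian L = sqrt((1 + y'^2) / y) has no explicit x dependence, so the Beltrami identity applies:
    L − y' ∂L/∂y' = C.
Compute ∂L/∂y' = y' / sqrt(y (1 + y'^2)).
Substitute:
    sqrt((1 + y'^2)/y) − y'·y' / sqrt(y (1 + y'^2))
    = (1 + y'^2) / sqrt(y (1 + y'^2)) − y'^2 / sqrt(y (1 + y'^2))
    = 1 / sqrt(y (1 + y'^2)) = C.
Squaring and rearranging gives the first integral
    y (1 + y'^2) = 1/C^2 =: k   (constant).
Solving this first-order ODE by the substitution
    y = (k/2)(1 − cos θ)
yields the cycloid parameterisation
    x(θ) = (k/2)(θ − sin θ),   y(θ) = (k/2)(1 − cos θ).
The constant k is fixed by the endpoint condition.
Now fit the given lower endpoint (x1, y1) = (15π/2, 15). At the bottom of the first arch (θ = π), the parametric equations give
    y(π) = (k/2)(1 − cos π) = k,
    x(π) = (k/2)(π − sin π) = kπ/2.
Matching y(π) = 15 gives k = 15, consistent with x(π) = 15π/2. Therefore the specific cycloid is
    x(θ) = (15/2)(θ − sin θ),   y(θ) = (15/2)(1 − cos θ).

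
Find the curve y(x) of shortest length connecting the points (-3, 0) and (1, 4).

Arc-length functional: J[y] = ∫ sqrt(1 + (y')^2) dx.
Lagrangian L = sqrt(1 + (y')^2) has no explicit y dependence, so ∂L/∂y = 0 and the Euler-Lagrange equation gives
    d/dx( y' / sqrt(1 + (y')^2) ) = 0  ⇒  y' / sqrt(1 + (y')^2) = const.
Hence y' is constant, so y(x) is affine.
Fitting the endpoints (-3, 0) and (1, 4):
    slope m = (4 − 0) / (1 − (-3)) = 1,
    intercept c = 0 − m·(-3) = 3.
Extremal: y(x) = x + 3.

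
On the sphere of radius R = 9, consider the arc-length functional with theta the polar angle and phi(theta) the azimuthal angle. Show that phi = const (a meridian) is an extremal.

On the sphere of radius R = 9 with spherical coordinates (θ, φ), the induced metric is
    ds^2 = 81(dθ^2 + sin^2(θ) dφ^2).
Using θ as the parameter, the arc-length functional becomes
    J[φ] = ∫ 9 sqrt(1 + sin^2(θ) (dφ/dθ)^2) dθ.
So L = 9 sqrt(1 + sin^2(θ) φ'^2). Compute
    ∂L/∂φ = 0  (L has no explicit φ dependence),
    ∂L/∂φ' = 9 sin^2(θ) φ' / sqrt(1 + sin^2(θ) φ'^2).
For the candidate φ(θ) = c (constant), φ' = 0, so ∂L/∂φ' evaluated along the candidate vanishes, and ∂L/∂φ is identically zero. Hence
    d/dθ(∂L/∂φ') − ∂L/∂φ = 0
is satisfied. Therefore meridians φ = const are extremals of arc length — they are geodesics on the sphere.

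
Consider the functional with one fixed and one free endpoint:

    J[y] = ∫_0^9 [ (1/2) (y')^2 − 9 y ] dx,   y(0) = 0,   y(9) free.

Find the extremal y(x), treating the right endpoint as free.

The Lagrangian L = (1/2) (y')^2 − 9 y gives
    ∂L/∂y = −9,   ∂L/∂y' = y'.
Euler-Lagrange: d/dx(y') − (−9) = 0, i.e. y'' + 9 = 0, so
    y(x) = −(9/2) x^2 + C1 x + C2.
Fixed left endpoint y(0) = 0 ⇒ C2 = 0.
The right endpoint x = 9 is free, so the natural (transversality) condition is ∂L/∂y' |_{x=9} = 0, i.e. y'(9) = 0.
Compute y'(x) = −9 x + C1, so y'(9) = −81 + C1 = 0 ⇒ C1 = 81.
Therefore the extremal is
    y(x) = −(9/2) x^2 + 81 x.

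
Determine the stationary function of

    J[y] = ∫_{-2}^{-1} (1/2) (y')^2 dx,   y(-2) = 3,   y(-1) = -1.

The Lagrangian is L = (1/2) (y')^2.
Compute ∂L/∂y = 0, ∂L/∂y' = y'.
The Euler-Lagrange equation d/dx(∂L/∂y') − ∂L/∂y = 0 reduces to
    y'' = 0.
Its general solution is
    y(x) = A x + B,
with A, B fixed by the endpoint conditions.
Applying the endpoint conditions y(-2) = 3 and y(-1) = -1: solve A·-2 + B = 3 and A·-1 + B = -1. Subtracting gives A(-1 − -2) = -1 − 3, so A = -4, and B = 3 − A·-2 = -5. Therefore
    y(x) = -4 x - 5.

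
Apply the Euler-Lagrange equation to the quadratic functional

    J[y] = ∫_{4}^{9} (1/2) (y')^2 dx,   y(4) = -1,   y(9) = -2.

The Lagrangian is L = (1/2) (y')^2.
Compute ∂L/∂y = 0, ∂L/∂y' = y'.
The Euler-Lagrange equation d/dx(∂L/∂y') − ∂L/∂y = 0 reduces to
    y'' = 0.
Its general solution is
    y(x) = A x + B,
with A, B fixed by the endpoint conditions.
Applying the endpoint conditions y(4) = -1 and y(9) = -2: solve A·4 + B = -1 and A·9 + B = -2. Subtracting gives A(9 − 4) = -2 − -1, so A = -1/5, and B = -1 − A·4 = -1/5. Therefore
    y(x) = (-1/5) x - 1/5.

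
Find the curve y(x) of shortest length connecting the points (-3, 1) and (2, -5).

Arc-length functional: J[y] = ∫ sqrt(1 + (y')^2) dx.
Lagrangian L = sqrt(1 + (y')^2) has no explicit y dependence, so ∂L/∂y = 0 and the Euler-Lagrange equation gives
    d/dx( y' / sqrt(1 + (y')^2) ) = 0  ⇒  y' / sqrt(1 + (y')^2) = const.
Hence y' is constant, so y(x) is affine.
Fitting the endpoints (-3, 1) and (2, -5):
    slope m = ((-5) − 1) / (2 − (-3)) = -6/5,
    intercept c = 1 − m·(-3) = -13/5.
Extremal: y(x) = (-6/5) x - 13/5.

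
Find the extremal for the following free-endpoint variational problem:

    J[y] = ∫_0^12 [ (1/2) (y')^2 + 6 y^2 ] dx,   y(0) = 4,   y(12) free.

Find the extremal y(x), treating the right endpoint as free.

The Lagrangian L = (1/2) (y')^2 + 6 y^2 gives
    ∂L/∂y = 12 y,   ∂L/∂y' = y'.
Euler-Lagrange: y'' − 12 y = 0.
With k = sqrt(12), the general solution is
    y(x) = A cosh(sqrt(12) x) + B sinh(sqrt(12) x).
Fixed left endpoint y(0) = 4 ⇒ A = 4.
The right endpoint x = 12 is free, so the natural (transversality) condition is ∂L/∂y' |_{x=12} = 0, i.e. y'(12) = 0.
Compute y'(x) = A k sinh(k x) + B k cosh(k x), so
    y'(12) = A k sinh(k·12) + B k cosh(k·12) = 0
    ⇒ B = −A tanh(k·12) = − 4 tanh(sqrt(12)·12).
Therefore the extremal is
    y(x) = 4 cosh(sqrt(12) x) − 4 tanh(sqrt(12)·12) sinh(sqrt(12) x).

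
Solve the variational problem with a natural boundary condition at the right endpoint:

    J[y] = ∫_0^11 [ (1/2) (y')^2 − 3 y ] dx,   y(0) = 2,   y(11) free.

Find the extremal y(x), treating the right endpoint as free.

The Lagrangian L = (1/2) (y')^2 − 3 y gives
    ∂L/∂y = −3,   ∂L/∂y' = y'.
Euler-Lagrange: d/dx(y') − (−3) = 0, i.e. y'' + 3 = 0, so
    y(x) = −(3/2) x^2 + C1 x + C2.
Fixed left endpoint y(0) = 2 ⇒ C2 = 2.
The right endpoint x = 11 is free, so the natural (transversality) condition is ∂L/∂y' |_{x=11} = 0, i.e. y'(11) = 0.
Compute y'(x) = −3 x + C1, so y'(11) = −33 + C1 = 0 ⇒ C1 = 33.
Therefore the extremal is
    y(x) = −(3/2) x^2 + 33 x + 2.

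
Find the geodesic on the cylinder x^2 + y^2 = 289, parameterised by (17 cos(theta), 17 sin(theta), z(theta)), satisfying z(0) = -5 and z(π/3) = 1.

Parameterise the cylinder of radius R = 17 as
    r(θ) = (17 cos θ, 17 sin θ, z(θ)).
The arc-length element is
    ds = sqrt(289 + (dz/dθ)^2) dθ,
so the Lagrangian is L = sqrt(289 + z'^2).
L depends on z' only, not on z or θ, so ∂L/∂z = 0 and
    ∂L/∂z' = z' / sqrt(289 + z'^2).
The Euler-Lagrange equation gives
    d/dθ( z' / sqrt(289 + z'^2) ) = 0,
so z' is constant. Integrating once:
    z(θ) = a θ + b,
a helix on the cylinder (a straight line when the cylinder is unrolled). The constants a, b are determined by the endpoint conditions.
With endpoint conditions z(0) = -5 and z(π/3) = 1: from z(0) = b we get b = -5, and a·π/3 + -5 = 1 gives a = 18/π, so
    z(θ) = (18/π) θ − 5.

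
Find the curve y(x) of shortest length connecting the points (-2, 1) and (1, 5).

Arc-length functional: J[y] = ∫ sqrt(1 + (y')^2) dx.
Lagrangian L = sqrt(1 + (y')^2) has no explicit y dependence, so ∂L/∂y = 0 and the Euler-Lagrange equation gives
    d/dx( y' / sqrt(1 + (y')^2) ) = 0  ⇒  y' / sqrt(1 + (y')^2) = const.
Hence y' is constant, so y(x) is affine.
Fitting the endpoints (-2, 1) and (1, 5):
    slope m = (5 − 1) / (1 − (-2)) = 4/3,
    intercept c = 1 − m·(-2) = 11/3.
Extremal: y(x) = (4/3) x + 11/3.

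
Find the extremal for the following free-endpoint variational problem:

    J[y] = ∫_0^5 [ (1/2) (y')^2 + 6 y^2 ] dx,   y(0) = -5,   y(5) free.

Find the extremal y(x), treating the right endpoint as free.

The Lagrangian L = (1/2) (y')^2 + 6 y^2 gives
    ∂L/∂y = 12 y,   ∂L/∂y' = y'.
Euler-Lagrange: y'' − 12 y = 0.
With k = sqrt(12), the general solution is
    y(x) = A cosh(sqrt(12) x) + B sinh(sqrt(12) x).
Fixed left endpoint y(0) = -5 ⇒ A = -5.
The right endpoint x = 5 is free, so the natural (transversality) condition is ∂L/∂y' |_{x=5} = 0, i.e. y'(5) = 0.
Compute y'(x) = A k sinh(k x) + B k cosh(k x), so
    y'(5) = A k sinh(k·5) + B k cosh(k·5) = 0
    ⇒ B = −A tanh(k·5) = 5 tanh(sqrt(12)·5).
Therefore the extremal is
    y(x) = −5 cosh(sqrt(12) x) + 5 tanh(sqrt(12)·5) sinh(sqrt(12) x).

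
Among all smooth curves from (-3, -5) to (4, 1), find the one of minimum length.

Arc-length functional: J[y] = ∫ sqrt(1 + (y')^2) dx.
Lagrangian L = sqrt(1 + (y')^2) has no explicit y dependence, so ∂L/∂y = 0 and the Euler-Lagrange equation gives
    d/dx( y' / sqrt(1 + (y')^2) ) = 0  ⇒  y' / sqrt(1 + (y')^2) = const.
Hence y' is constant, so y(x) is affine.
Fitting the endpoints (-3, -5) and (4, 1):
    slope m = (1 − (-5)) / (4 − (-3)) = 6/7,
    intercept c = (-5) − m·(-3) = -17/7.
Extremal: y(x) = (6/7) x - 17/7.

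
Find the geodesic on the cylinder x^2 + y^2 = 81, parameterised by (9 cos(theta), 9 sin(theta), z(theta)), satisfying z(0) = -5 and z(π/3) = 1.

Parameterise the cylinder of radius R = 9 as
    r(θ) = (9 cos θ, 9 sin θ, z(θ)).
The arc-length element is
    ds = sqrt(81 + (dz/dθ)^2) dθ,
so the Lagrangian is L = sqrt(81 + z'^2).
L depends on z' only, not on z or θ, so ∂L/∂z = 0 and
    ∂L/∂z' = z' / sqrt(81 + z'^2).
The Euler-Lagrange equation gives
    d/dθ( z' / sqrt(81 + z'^2) ) = 0,
so z' is constant. Integrating once:
    z(θ) = a θ + b,
a helix on the cylinder (a straight line when the cylinder is unrolled). The constants a, b are determined by the endpoint conditions.
With endpoint conditions z(0) = -5 and z(π/3) = 1: from z(0) = b we get b = -5, and a·π/3 + -5 = 1 gives a = 18/π, so
    z(θ) = (18/π) θ − 5.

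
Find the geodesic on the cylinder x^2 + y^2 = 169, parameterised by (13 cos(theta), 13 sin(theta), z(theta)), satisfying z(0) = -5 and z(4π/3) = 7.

Parameterise the cylinder of radius R = 13 as
    r(θ) = (13 cos θ, 13 sin θ, z(θ)).
The arc-length element is
    ds = sqrt(169 + (dz/dθ)^2) dθ,
so the Lagrangian is L = sqrt(169 + z'^2).
L depends on z' only, not on z or θ, so ∂L/∂z = 0 and
    ∂L/∂z' = z' / sqrt(169 + z'^2).
The Euler-Lagrange equation gives
    d/dθ( z' / sqrt(169 + z'^2) ) = 0,
so z' is constant. Integrating once:
    z(θ) = a θ + b,
a helix on the cylinder (a straight line when the cylinder is unrolled). The constants a, b are determined by the endpoint conditions.
With endpoint conditions z(0) = -5 and z(4π/3) = 7: from z(0) = b we get b = -5, and a·4π/3 + -5 = 7 gives a = 9/π, so
    z(θ) = (9/π) θ − 5.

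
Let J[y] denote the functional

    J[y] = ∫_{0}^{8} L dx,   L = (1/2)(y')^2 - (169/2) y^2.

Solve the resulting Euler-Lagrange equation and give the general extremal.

The Lagrangian is L = (1/2)(y')^2 - (169/2) y^2.
∂L/∂y = -169y.
∂L/∂y' = y'.
The Euler-Lagrange equation d/dx(∂L/∂y') − ∂L/∂y = 0 becomes:
    y'' + 169 y = 0
General solution: y(x) = A sin(13x) + B cos(13x), where A and B are arbitrary constants fixed by the endpoint conditions.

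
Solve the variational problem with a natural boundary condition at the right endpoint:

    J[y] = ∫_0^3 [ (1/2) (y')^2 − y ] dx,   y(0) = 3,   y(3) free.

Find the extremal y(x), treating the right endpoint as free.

The Lagrangian L = (1/2) (y')^2 − y gives
    ∂L/∂y = −1,   ∂L/∂y' = y'.
Euler-Lagrange: d/dx(y') − (−1) = 0, i.e. y'' + 1 = 0, so
    y(x) = −(1/2) x^2 + C1 x + C2.
Fixed left endpoint y(0) = 3 ⇒ C2 = 3.
The right endpoint x = 3 is free, so the natural (transversality) condition is ∂L/∂y' |_{x=3} = 0, i.e. y'(3) = 0.
Compute y'(x) = −1 x + C1, so y'(3) = −3 + C1 = 0 ⇒ C1 = 3.
Therefore the extremal is
    y(x) = −x^2/2 + 3 x + 3.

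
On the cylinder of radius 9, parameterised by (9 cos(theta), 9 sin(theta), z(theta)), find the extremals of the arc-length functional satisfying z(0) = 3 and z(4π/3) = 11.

Parameterise the cylinder of radius R = 9 as
    r(θ) = (9 cos θ, 9 sin θ, z(θ)).
The arc-length element is
    ds = sqrt(81 + (dz/dθ)^2) dθ,
so the Lagrangian is L = sqrt(81 + z'^2).
L depends on z' only, not on z or θ, so ∂L/∂z = 0 and
    ∂L/∂z' = z' / sqrt(81 + z'^2).
The Euler-Lagrange equation gives
    d/dθ( z' / sqrt(81 + z'^2) ) = 0,
so z' is constant. Integrating once:
    z(θ) = a θ + b,
a helix on the cylinder (a straight line when the cylinder is unrolled). The constants a, b are determined by the endpoint conditions.
With endpoint conditions z(0) = 3 and z(4π/3) = 11: from z(0) = b we get b = 3, and a·4π/3 + 3 = 11 gives a = 6/π, so
    z(θ) = (6/π) θ + 3.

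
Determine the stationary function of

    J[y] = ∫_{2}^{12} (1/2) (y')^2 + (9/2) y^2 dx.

The Lagrangian is L = (1/2) (y')^2 + (9/2) y^2.
Compute ∂L/∂y = 9y, ∂L/∂y' = y'.
The Euler-Lagrange equation d/dx(∂L/∂y') − ∂L/∂y = 0 reduces to
    y'' − 9 y = 0.
Its general solution is
    y(x) = A e^(3x) + B e^(−3x),
with A, B fixed by the endpoint conditions.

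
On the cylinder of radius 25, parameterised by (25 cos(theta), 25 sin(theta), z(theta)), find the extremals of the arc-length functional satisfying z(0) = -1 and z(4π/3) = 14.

Parameterise the cylinder of radius R = 25 as
    r(θ) = (25 cos θ, 25 sin θ, z(θ)).
The arc-length element is
    ds = sqrt(625 + (dz/dθ)^2) dθ,
so the Lagrangian is L = sqrt(625 + z'^2).
L depends on z' only, not on z or θ, so ∂L/∂z = 0 and
    ∂L/∂z' = z' / sqrt(625 + z'^2).
The Euler-Lagrange equation gives
    d/dθ( z' / sqrt(625 + z'^2) ) = 0,
so z' is constant. Integrating once:
    z(θ) = a θ + b,
a helix on the cylinder (a straight line when the cylinder is unrolled). The constants a, b are determined by the endpoint conditions.
With endpoint conditions z(0) = -1 and z(4π/3) = 14: from z(0) = b we get b = -1, and a·4π/3 + -1 = 14 gives a = 45/(4π), so
    z(θ) = (45/(4π)) θ − 1.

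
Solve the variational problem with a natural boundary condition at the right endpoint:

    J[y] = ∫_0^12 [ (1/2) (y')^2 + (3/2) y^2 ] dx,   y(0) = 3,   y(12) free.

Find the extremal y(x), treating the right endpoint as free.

The Lagrangian L = (1/2) (y')^2 + (3/2) y^2 gives
    ∂L/∂y = 3 y,   ∂L/∂y' = y'.
Euler-Lagrange: y'' − 3 y = 0.
With k = sqrt(3), the general solution is
    y(x) = A cosh(sqrt(3) x) + B sinh(sqrt(3) x).
Fixed left endpoint y(0) = 3 ⇒ A = 3.
The right endpoint x = 12 is free, so the natural (transversality) condition is ∂L/∂y' |_{x=12} = 0, i.e. y'(12) = 0.
Compute y'(x) = A k sinh(k x) + B k cosh(k x), so
    y'(12) = A k sinh(k·12) + B k cosh(k·12) = 0
    ⇒ B = −A tanh(k·12) = − 3 tanh(sqrt(3)·12).
Therefore the extremal is
    y(x) = 3 cosh(sqrt(3) x) − 3 tanh(sqrt(3)·12) sinh(sqrt(3) x).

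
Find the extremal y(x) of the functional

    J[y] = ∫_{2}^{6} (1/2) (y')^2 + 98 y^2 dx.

The Lagrangian is L = (1/2) (y')^2 + 98 y^2.
Compute ∂L/∂y = 196y, ∂L/∂y' = y'.
The Euler-Lagrange equation d/dx(∂L/∂y') − ∂L/∂y = 0 reduces to
    y'' − 196 y = 0.
Its general solution is
    y(x) = A e^(14x) + B e^(−14x),
with A, B fixed by the endpoint conditions.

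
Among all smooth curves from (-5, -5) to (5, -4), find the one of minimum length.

Arc-length functional: J[y] = ∫ sqrt(1 + (y')^2) dx.
Lagrangian L = sqrt(1 + (y')^2) has no explicit y dependence, so ∂L/∂y = 0 and the Euler-Lagrange equation gives
    d/dx( y' / sqrt(1 + (y')^2) ) = 0  ⇒  y' / sqrt(1 + (y')^2) = const.
Hence y' is constant, so y(x) is affine.
Fitting the endpoints (-5, -5) and (5, -4):
    slope m = ((-4) − (-5)) / (5 − (-5)) = 1/10,
    intercept c = (-5) − m·(-5) = -9/2.
Extremal: y(x) = (1/10) x - 9/2.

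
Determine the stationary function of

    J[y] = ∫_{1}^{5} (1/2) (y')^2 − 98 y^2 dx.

The Lagrangian is L = (1/2) (y')^2 − 98 y^2.
Compute ∂L/∂y = -196y, ∂L/∂y' = y'.
The Euler-Lagrange equation d/dx(∂L/∂y') − ∂L/∂y = 0 reduces to
    y'' + 196 y = 0.
Its general solution is
    y(x) = A sin(14x) + B cos(14x),
with A, B fixed by the endpoint conditions.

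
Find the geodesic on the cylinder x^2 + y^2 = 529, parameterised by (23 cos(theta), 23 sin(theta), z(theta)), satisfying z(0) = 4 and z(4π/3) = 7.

Parameterise the cylinder of radius R = 23 as
    r(θ) = (23 cos θ, 23 sin θ, z(θ)).
The arc-length element is
    ds = sqrt(529 + (dz/dθ)^2) dθ,
so the Lagrangian is L = sqrt(529 + z'^2).
L depends on z' only, not on z or θ, so ∂L/∂z = 0 and
    ∂L/∂z' = z' / sqrt(529 + z'^2).
The Euler-Lagrange equation gives
    d/dθ( z' / sqrt(529 + z'^2) ) = 0,
so z' is constant. Integrating once:
    z(θ) = a θ + b,
a helix on the cylinder (a straight line when the cylinder is unrolled). The constants a, b are determined by the endpoint conditions.
With endpoint conditions z(0) = 4 and z(4π/3) = 7: from z(0) = b we get b = 4, and a·4π/3 + 4 = 7 gives a = 9/(4π), so
    z(θ) = (9/(4π)) θ + 4.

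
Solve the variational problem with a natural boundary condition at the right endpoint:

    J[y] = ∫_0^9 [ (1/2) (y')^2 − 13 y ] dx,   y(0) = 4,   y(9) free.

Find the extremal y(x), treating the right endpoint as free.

The Lagrangian L = (1/2) (y')^2 − 13 y gives
    ∂L/∂y = −13,   ∂L/∂y' = y'.
Euler-Lagrange: d/dx(y') − (−13) = 0, i.e. y'' + 13 = 0, so
    y(x) = −(13/2) x^2 + C1 x + C2.
Fixed left endpoint y(0) = 4 ⇒ C2 = 4.
The right endpoint x = 9 is free, so the natural (transversality) condition is ∂L/∂y' |_{x=9} = 0, i.e. y'(9) = 0.
Compute y'(x) = −13 x + C1, so y'(9) = −117 + C1 = 0 ⇒ C1 = 117.
Therefore the extremal is
    y(x) = −(13/2) x^2 + 117 x + 4.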